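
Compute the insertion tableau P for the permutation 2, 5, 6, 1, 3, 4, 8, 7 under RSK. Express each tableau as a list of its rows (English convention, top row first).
Insert 2: appended to row 1. P = [[2]].
Insert 5: appended to row 1. P = [[2, 5]].
Insert 6: appended to row 1. P = [[2, 5, 6]].
Insert 1: 1 bumps 2 from row 1; 2 starts row 2. P = [[1, 5, 6], [2]].
Insert 3: 3 bumps 5 from row 1; 5 appends to row 2. P = [[1, 3, 6], [2, 5]].
Insert 4: 4 bumps 6 from row 1; 6 appends to row 2. P = [[1, 3, 4], [2, 5, 6]].
Insert 8: appended to row 1. P = [[1, 3, 4, 8], [2, 5, 6]].
Insert 7: 7 bumps 8 from row 1; 8 appends to row 2. P = [[1, 3, 4, 7], [2, 5, 6, 8]].

So P = [[1, 3, 4, 7], [2, 5, 6, 8]].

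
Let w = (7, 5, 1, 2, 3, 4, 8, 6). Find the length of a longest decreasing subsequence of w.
3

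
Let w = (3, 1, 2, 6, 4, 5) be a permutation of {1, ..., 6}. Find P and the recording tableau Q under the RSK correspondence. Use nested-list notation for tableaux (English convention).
Insert each entry of the permutation into P by Schensted row insertion, recording in Q the position of each new cell.

Insert 3: appended to row 1. P = [[3]], Q = [[1]].
Insert 1: 1 bumps 3 from row 1; 3 starts row 2. P = [[1], [3]], Q = [[1], [2]].
Insert 2: appended to row 1. P = [[1, 2], [3]], Q = [[1, 3], [2]].
Insert 6: appended to row 1. P = [[1, 2, 6], [3]], Q = [[1, 3, 4], [2]].
Insert 4: 4 bumps 6 from row 1; 6 appends to row 2. P = [[1, 2, 4], [3, 6]], Q = [[1, 3, 4], [2, 5]].
Insert 5: appended to row 1. P = [[1, 2, 4, 5], [3, 6]], Q = [[1, 3, 4, 6], [2, 5]].

So P = [[1, 2, 4, 5], [3, 6]], Q = [[1, 3, 4, 6], [2, 5]].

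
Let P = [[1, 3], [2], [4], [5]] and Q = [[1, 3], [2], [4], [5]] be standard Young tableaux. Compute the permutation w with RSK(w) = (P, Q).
5 2 4 3 1

Reverse the RSK construction: for i from n down to 1, find the cell of Q containing i, remove the entry at that cell from P, and reverse-bump it up through P; the value ejected from row 1 is w(i).

Step i=5: Q has 5 at row 4, column 1; remove 5 from row 4 of P and reverse-bump: 5 enters row 3 and ejects 4; 4 enters row 2 and ejects 2; 2 enters row 1 and ejects 1. So w(5) = 1. P is now [[2, 3], [4], [5]].
Step i=4: Q has 4 at row 3, column 1; remove 5 from row 3 of P and reverse-bump: 5 enters row 2 and ejects 4; 4 enters row 1 and ejects 3. So w(4) = 3. P is now [[2, 4], [5]].
Step i=3: Q has 3 at row 1, column 2; remove that cell from P, ejecting 4. So w(3) = 4. P is now [[2], [5]].
Step i=2: Q has 2 at row 2, column 1; remove 5 from row 2 of P and reverse-bump: 5 enters row 1 and ejects 2. So w(2) = 2. P is now [[5]].
Step i=1: Q has 1 at row 1, column 1; remove that cell from P, ejecting 5. So w(1) = 5. P is now [].

So w = 5 2 4 3 1.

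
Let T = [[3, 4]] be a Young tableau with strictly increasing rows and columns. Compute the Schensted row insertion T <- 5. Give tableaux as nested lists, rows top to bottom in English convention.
5 is larger than every entry of row 1, so it is appended to row 1. The new tableau is [[3, 4, 5]].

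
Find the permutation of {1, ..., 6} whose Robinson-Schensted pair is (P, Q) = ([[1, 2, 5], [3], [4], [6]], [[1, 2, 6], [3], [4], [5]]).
Reverse the RSK construction: for i from n down to 1, find the cell of Q containing i, remove the entry at that cell from P, and reverse-bump it up through P; the value ejected from row 1 is w(i).

Step i=6: Q has 6 at row 1, column 3; remove that cell from P, ejecting 5. So w(6) = 5. P is now [[1, 2], [3], [4], [6]].
Step i=5: Q has 5 at row 4, column 1; remove 6 from row 4 of P and reverse-bump: 6 enters row 3 and ejects 4; 4 enters row 2 and ejects 3; 3 enters row 1 and ejects 2. So w(5) = 2. P is now [[1, 3], [4], [6]].
Step i=4: Q has 4 at row 3, column 1; remove 6 from row 3 of P and reverse-bump: 6 enters row 2 and ejects 4; 4 enters row 1 and ejects 3. So w(4) = 3. P is now [[1, 4], [6]].
Step i=3: Q has 3 at row 2, column 1; remove 6 from row 2 of P and reverse-bump: 6 enters row 1 and ejects 4. So w(3) = 4. P is now [[1, 6]].
Step i=2: Q has 2 at row 1, column 2; remove that cell from P, ejecting 6. So w(2) = 6. P is now [[1]].
Step i=1: Q has 1 at row 1, column 1; remove that cell from P, ejecting 1. So w(1) = 1. P is now [].

So w = 1 6 4 3 2 5.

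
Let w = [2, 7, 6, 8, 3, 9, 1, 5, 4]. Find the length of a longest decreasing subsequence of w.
4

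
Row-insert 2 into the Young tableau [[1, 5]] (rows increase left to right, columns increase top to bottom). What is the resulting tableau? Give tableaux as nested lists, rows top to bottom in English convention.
In row 1, 2 replaces 5 (the leftmost entry greater than 2); 5 is bumped to row 2. 5 starts a new row 2. The new tableau is [[1, 2], [5]].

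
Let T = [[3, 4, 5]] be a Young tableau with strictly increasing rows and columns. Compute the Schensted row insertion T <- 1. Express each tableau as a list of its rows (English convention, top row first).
In row 1, 1 replaces 3 (the leftmost entry greater than 1); 3 is bumped to row 2. 3 starts a new row 2. The new tableau is [[1, 4, 5], [3]].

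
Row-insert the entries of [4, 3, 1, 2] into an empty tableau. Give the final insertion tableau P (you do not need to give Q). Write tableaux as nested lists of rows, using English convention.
Insert 4: appended to row 1. P = [[4]].
Insert 3: 3 bumps 4 from row 1; 4 starts row 2. P = [[3], [4]].
Insert 1: 1 bumps 3 from row 1; 3 bumps 4 from row 2; 4 starts row 3. P = [[1], [3], [4]].
Insert 2: appended to row 1. P = [[1, 2], [3], [4]].

So P = [[1, 2], [3], [4]].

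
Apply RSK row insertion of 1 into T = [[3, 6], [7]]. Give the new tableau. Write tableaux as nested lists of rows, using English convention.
In row 1, 1 replaces 3 (the leftmost entry greater than 1); 3 is bumped to row 2. In row 2, 3 replaces 7 (the leftmost entry greater than 3); 7 is bumped to row 3. 7 starts a new row 3. The new tableau is [[1, 6], [3], [7]].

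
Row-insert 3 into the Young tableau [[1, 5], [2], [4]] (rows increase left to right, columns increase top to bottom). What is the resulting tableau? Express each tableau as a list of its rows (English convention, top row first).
[[1, 3], [2, 5], [4]]

In row 1, 3 replaces 5 (the leftmost entry greater than 3); 5 is bumped to row 2. 5 is appended to row 2. The new tableau is [[1, 3], [2, 5], [4]].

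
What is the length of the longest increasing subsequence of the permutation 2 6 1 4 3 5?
3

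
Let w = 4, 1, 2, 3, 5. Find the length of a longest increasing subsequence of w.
4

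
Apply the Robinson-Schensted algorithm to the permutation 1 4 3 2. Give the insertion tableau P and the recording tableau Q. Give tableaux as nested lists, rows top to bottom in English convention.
P = [[1, 2], [3], [4]], Q = [[1, 2], [3], [4]]

Insert each entry of the permutation into P by Schensted row insertion, recording in Q the position of each new cell.

Insert 1: appended to row 1. P = [[1]].
Insert 4: appended to row 1. P = [[1, 4]].
Insert 3: 3 bumps 4 from row 1; 4 starts row 2. P = [[1, 3], [4]].
Insert 2: 2 bumps 3 from row 1; 3 bumps 4 from row 2; 4 starts row 3. P = [[1, 2], [3], [4]].

So P = [[1, 2], [3], [4]], Q = [[1, 2], [3], [4]].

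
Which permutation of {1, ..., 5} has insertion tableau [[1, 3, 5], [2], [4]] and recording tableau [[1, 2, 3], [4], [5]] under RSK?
Reverse the RSK construction: for i from n down to 1, find the cell of Q containing i, remove the entry at that cell from P, and reverse-bump it up through P; the value ejected from row 1 is w(i).

Step i=5: Q has 5 at row 3, column 1; remove 4 from row 3 of P and reverse-bump: 4 enters row 2 and ejects 2; 2 enters row 1 and ejects 1. So w(5) = 1. P is now [[2, 3, 5], [4]].
Step i=4: Q has 4 at row 2, column 1; remove 4 from row 2 of P and reverse-bump: 4 enters row 1 and ejects 3. So w(4) = 3. P is now [[2, 4, 5]].
Step i=3: Q has 3 at row 1, column 3; remove that cell from P, ejecting 5. So w(3) = 5. P is now [[2, 4]].
Step i=2: Q has 2 at row 1, column 2; remove that cell from P, ejecting 4. So w(2) = 4. P is now [[2]].
Step i=1: Q has 1 at row 1, column 1; remove that cell from P, ejecting 2. So w(1) = 2. P is now [].

So w = 2 4 5 3 1.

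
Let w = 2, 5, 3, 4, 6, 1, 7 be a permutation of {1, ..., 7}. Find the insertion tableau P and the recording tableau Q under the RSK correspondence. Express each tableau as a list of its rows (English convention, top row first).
Insert each entry of the permutation into P by Schensted row insertion, recording in Q the position of each new cell.

After inserting 2: P = [[2]].
After inserting 5: P = [[2, 5]].
After inserting 3: P = [[2, 3], [5]].
After inserting 4: P = [[2, 3, 4], [5]].
After inserting 6: P = [[2, 3, 4, 6], [5]].
After inserting 1: P = [[1, 3, 4, 6], [2], [5]].
After inserting 7: P = [[1, 3, 4, 6, 7], [2], [5]].

So P = [[1, 3, 4, 6, 7], [2], [5]], Q = [[1, 2, 4, 5, 7], [3], [6]].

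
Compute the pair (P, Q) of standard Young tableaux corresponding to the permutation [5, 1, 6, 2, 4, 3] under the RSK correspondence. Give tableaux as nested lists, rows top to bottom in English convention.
P = [[1, 2, 3], [4, 6], [5]], Q = [[1, 3, 5], [2, 4], [6]]

Insert each entry of the permutation into P by Schensted row insertion, recording in Q the position of each new cell.

Insert 5: appended to row 1. P = [[5]].
Insert 1: 1 bumps 5 from row 1; 5 starts row 2. P = [[1], [5]].
Insert 6: appended to row 1. P = [[1, 6], [5]].
Insert 2: 2 bumps 6 from row 1; 6 appends to row 2. P = [[1, 2], [5, 6]].
Insert 4: appended to row 1. P = [[1, 2, 4], [5, 6]].
Insert 3: 3 bumps 4 from row 1; 4 bumps 5 from row 2; 5 starts row 3. P = [[1, 2, 3], [4, 6], [5]].

So P = [[1, 2, 3], [4, 6], [5]], Q = [[1, 3, 5], [2, 4], [6]].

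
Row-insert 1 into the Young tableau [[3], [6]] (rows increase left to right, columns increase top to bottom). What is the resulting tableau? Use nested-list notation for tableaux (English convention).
In row 1, 1 replaces 3 (the leftmost entry greater than 1); 3 is bumped to row 2. In row 2, 3 replaces 6 (the leftmost entry greater than 3); 6 is bumped to row 3. 6 starts a new row 3. The new tableau is [[1], [3], [6]].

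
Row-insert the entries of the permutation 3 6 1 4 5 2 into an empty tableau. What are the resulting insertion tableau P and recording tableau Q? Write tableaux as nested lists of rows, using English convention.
P = [[1, 2, 5], [3, 4], [6]], Q = [[1, 2, 5], [3, 4], [6]]

Insert each entry of the permutation into P by Schensted row insertion, recording in Q the position of each new cell.

Insert 3: appended to row 1. P = [[3]].
Insert 6: appended to row 1. P = [[3, 6]].
Insert 1: 1 bumps 3 from row 1; 3 starts row 2. P = [[1, 6], [3]].
Insert 4: 4 bumps 6 from row 1; 6 appends to row 2. P = [[1, 4], [3, 6]].
Insert 5: appended to row 1. P = [[1, 4, 5], [3, 6]].
Insert 2: 2 bumps 4 from row 1; 4 bumps 6 from row 2; 6 starts row 3. P = [[1, 2, 5], [3, 4], [6]].

So P = [[1, 2, 5], [3, 4], [6]], Q = [[1, 2, 5], [3, 4], [6]].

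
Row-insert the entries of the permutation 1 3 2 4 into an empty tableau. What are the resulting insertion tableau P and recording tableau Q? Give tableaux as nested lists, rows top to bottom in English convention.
P = [[1, 2, 4], [3]], Q = [[1, 2, 4], [3]]

Insert each entry of the permutation into P by Schensted row insertion, recording in Q the position of each new cell.

Insert 1: appended to row 1. P = [[1]].
Insert 3: appended to row 1. P = [[1, 3]].
Insert 2: 2 bumps 3 from row 1; 3 starts row 2. P = [[1, 2], [3]].
Insert 4: appended to row 1. P = [[1, 2, 4], [3]].

So P = [[1, 2, 4], [3]], Q = [[1, 2, 4], [3]].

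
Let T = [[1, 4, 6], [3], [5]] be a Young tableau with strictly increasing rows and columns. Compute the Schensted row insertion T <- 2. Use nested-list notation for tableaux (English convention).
In row 1, 2 replaces 4 (the leftmost entry greater than 2); 4 is bumped to row 2. 4 is appended to row 2. The new tableau is [[1, 2, 6], [3, 4], [5]].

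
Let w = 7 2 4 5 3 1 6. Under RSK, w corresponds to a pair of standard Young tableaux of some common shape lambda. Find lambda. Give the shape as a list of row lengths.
[4, 1, 1, 1]

RSK row insertion gives P = [[1, 3, 5, 6], [2], [4], [7]], which has shape [4, 1, 1, 1].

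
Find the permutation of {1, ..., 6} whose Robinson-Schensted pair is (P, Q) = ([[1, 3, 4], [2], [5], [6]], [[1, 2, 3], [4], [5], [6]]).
Reverse RSK: for i = n, n-1, ..., 1, locate i in Q, remove the corresponding corner cell from P, and reverse-bump its entry up through P; the value ejected from row 1 is w(i).

So w = 2 3 6 5 4 1.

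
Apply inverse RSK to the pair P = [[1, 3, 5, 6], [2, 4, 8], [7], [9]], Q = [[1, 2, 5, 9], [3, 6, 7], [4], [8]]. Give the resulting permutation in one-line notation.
Reverse RSK: for i = n, n-1, ..., 1, locate i in Q, remove the corresponding corner cell from P, and reverse-bump its entry up through P; the value ejected from row 1 is w(i).

So w = 2 9 7 1 8 4 5 3 6.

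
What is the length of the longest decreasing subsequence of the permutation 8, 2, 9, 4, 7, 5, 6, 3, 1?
5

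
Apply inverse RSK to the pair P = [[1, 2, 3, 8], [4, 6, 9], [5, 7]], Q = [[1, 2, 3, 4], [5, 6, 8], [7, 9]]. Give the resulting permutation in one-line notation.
Reverse the RSK construction: for i from n down to 1, find the cell of Q containing i, remove the entry at that cell from P, and reverse-bump it up through P; the value ejected from row 1 is w(i).

Step i=9: Q has 9 at row 3, column 2; remove 7 from row 3 of P and reverse-bump: 7 enters row 2 and ejects 6; 6 enters row 1 and ejects 3. So w(9) = 3. P is now [[1, 2, 6, 8], [4, 7, 9], [5]].
Step i=8: Q has 8 at row 2, column 3; remove 9 from row 2 of P and reverse-bump: 9 enters row 1 and ejects 8. So w(8) = 8. P is now [[1, 2, 6, 9], [4, 7], [5]].
Step i=7: Q has 7 at row 3, column 1; remove 5 from row 3 of P and reverse-bump: 5 enters row 2 and ejects 4; 4 enters row 1 and ejects 2. So w(7) = 2. P is now [[1, 4, 6, 9], [5, 7]].
Step i=6: Q has 6 at row 2, column 2; remove 7 from row 2 of P and reverse-bump: 7 enters row 1 and ejects 6. So w(6) = 6. P is now [[1, 4, 7, 9], [5]].
Step i=5: Q has 5 at row 2, column 1; remove 5 from row 2 of P and reverse-bump: 5 enters row 1 and ejects 4. So w(5) = 4. P is now [[1, 5, 7, 9]].
Step i=4: Q has 4 at row 1, column 4; remove that cell from P, ejecting 9. So w(4) = 9. P is now [[1, 5, 7]].
Step i=3: Q has 3 at row 1, column 3; remove that cell from P, ejecting 7. So w(3) = 7. P is now [[1, 5]].
Step i=2: Q has 2 at row 1, column 2; remove that cell from P, ejecting 5. So w(2) = 5. P is now [[1]].
Step i=1: Q has 1 at row 1, column 1; remove that cell from P, ejecting 1. So w(1) = 1. P is now [].

So w = 1 5 7 9 4 6 2 8 3.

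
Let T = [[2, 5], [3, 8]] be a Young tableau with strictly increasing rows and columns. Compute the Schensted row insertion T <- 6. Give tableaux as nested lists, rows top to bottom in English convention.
[[2, 5, 6], [3, 8]]

6 is larger than every entry of row 1, so it is appended to row 1. The new tableau is [[2, 5, 6], [3, 8]].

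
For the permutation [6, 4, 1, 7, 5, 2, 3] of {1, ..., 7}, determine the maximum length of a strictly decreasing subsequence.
3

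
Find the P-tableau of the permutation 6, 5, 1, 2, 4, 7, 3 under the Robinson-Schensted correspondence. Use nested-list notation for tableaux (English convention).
Insert 6: appended to row 1. P = [[6]].
Insert 5: 5 bumps 6 from row 1; 6 starts row 2. P = [[5], [6]].
Insert 1: 1 bumps 5 from row 1; 5 bumps 6 from row 2; 6 starts row 3. P = [[1], [5], [6]].
Insert 2: appended to row 1. P = [[1, 2], [5], [6]].
Insert 4: appended to row 1. P = [[1, 2, 4], [5], [6]].
Insert 7: appended to row 1. P = [[1, 2, 4, 7], [5], [6]].
Insert 3: 3 bumps 4 from row 1; 4 bumps 5 from row 2; 5 bumps 6 from row 3; 6 starts row 4. P = [[1, 2, 3, 7], [4], [5], [6]].

So P = [[1, 2, 3, 7], [4], [5], [6]].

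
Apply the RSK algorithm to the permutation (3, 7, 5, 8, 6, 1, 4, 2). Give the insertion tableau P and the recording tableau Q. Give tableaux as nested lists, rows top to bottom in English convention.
Insert each entry of the permutation into P by Schensted row insertion, recording in Q the position of each new cell.

After inserting 3: P = [[3]].
After inserting 7: P = [[3, 7]].
After inserting 5: P = [[3, 5], [7]].
After inserting 8: P = [[3, 5, 8], [7]].
After inserting 6: P = [[3, 5, 6], [7, 8]].
After inserting 1: P = [[1, 5, 6], [3, 8], [7]].
After inserting 4: P = [[1, 4, 6], [3, 5], [7, 8]].
After inserting 2: P = [[1, 2, 6], [3, 4], [5, 8], [7]].

So P = [[1, 2, 6], [3, 4], [5, 8], [7]], Q = [[1, 2, 4], [3, 5], [6, 7], [8]].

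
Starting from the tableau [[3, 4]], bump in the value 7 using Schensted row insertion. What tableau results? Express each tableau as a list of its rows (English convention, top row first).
7 is larger than every entry of row 1, so it is appended to row 1. The new tableau is [[3, 4, 7]].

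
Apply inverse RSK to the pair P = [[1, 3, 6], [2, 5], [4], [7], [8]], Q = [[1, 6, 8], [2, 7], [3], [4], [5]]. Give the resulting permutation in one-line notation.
Reverse the RSK construction: for i from n down to 1, find the cell of Q containing i, remove the entry at that cell from P, and reverse-bump it up through P; the value ejected from row 1 is w(i).

Step i=8: Q has 8 at row 1, column 3; remove that cell from P, ejecting 6. So w(8) = 6. P is now [[1, 3], [2, 5], [4], [7], [8]].
Step i=7: Q has 7 at row 2, column 2; remove 5 from row 2 of P and reverse-bump: 5 enters row 1 and ejects 3. So w(7) = 3. P is now [[1, 5], [2], [4], [7], [8]].
Step i=6: Q has 6 at row 1, column 2; remove that cell from P, ejecting 5. So w(6) = 5. P is now [[1], [2], [4], [7], [8]].
Step i=5: Q has 5 at row 5, column 1; remove 8 from row 5 of P and reverse-bump: 8 enters row 4 and ejects 7; 7 enters row 3 and ejects 4; 4 enters row 2 and ejects 2; 2 enters row 1 and ejects 1. So w(5) = 1. P is now [[2], [4], [7], [8]].
Step i=4: Q has 4 at row 4, column 1; remove 8 from row 4 of P and reverse-bump: 8 enters row 3 and ejects 7; 7 enters row 2 and ejects 4; 4 enters row 1 and ejects 2. So w(4) = 2. P is now [[4], [7], [8]].
Step i=3: Q has 3 at row 3, column 1; remove 8 from row 3 of P and reverse-bump: 8 enters row 2 and ejects 7; 7 enters row 1 and ejects 4. So w(3) = 4. P is now [[7], [8]].
Step i=2: Q has 2 at row 2, column 1; remove 8 from row 2 of P and reverse-bump: 8 enters row 1 and ejects 7. So w(2) = 7. P is now [[8]].
Step i=1: Q has 1 at row 1, column 1; remove that cell from P, ejecting 8. So w(1) = 8. P is now [].

So w = 8 7 4 2 1 5 3 6.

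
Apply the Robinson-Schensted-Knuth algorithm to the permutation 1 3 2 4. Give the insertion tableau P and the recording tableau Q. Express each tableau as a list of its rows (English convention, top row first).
P = [[1, 2, 4], [3]], Q = [[1, 2, 4], [3]]

Insert each entry of the permutation into P by Schensted row insertion, recording in Q the position of each new cell.

Insert 1: appended to row 1. P = [[1]].
Insert 3: appended to row 1. P = [[1, 3]].
Insert 2: 2 bumps 3 from row 1; 3 starts row 2. P = [[1, 2], [3]].
Insert 4: appended to row 1. P = [[1, 2, 4], [3]].

So P = [[1, 2, 4], [3]], Q = [[1, 2, 4], [3]].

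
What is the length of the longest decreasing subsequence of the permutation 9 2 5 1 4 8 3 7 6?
4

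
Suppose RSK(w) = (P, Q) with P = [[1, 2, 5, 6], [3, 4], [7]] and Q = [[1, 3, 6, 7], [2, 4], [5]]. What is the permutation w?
Reverse the RSK construction: for i from n down to 1, find the cell of Q containing i, remove the entry at that cell from P, and reverse-bump it up through P; the value ejected from row 1 is w(i).

Step i=7: Q has 7 at row 1, column 4; remove that cell from P, ejecting 6. So w(7) = 6. P is now [[1, 2, 5], [3, 4], [7]].
Step i=6: Q has 6 at row 1, column 3; remove that cell from P, ejecting 5. So w(6) = 5. P is now [[1, 2], [3, 4], [7]].
Step i=5: Q has 5 at row 3, column 1; remove 7 from row 3 of P and reverse-bump: 7 enters row 2 and ejects 4; 4 enters row 1 and ejects 2. So w(5) = 2. P is now [[1, 4], [3, 7]].
Step i=4: Q has 4 at row 2, column 2; remove 7 from row 2 of P and reverse-bump: 7 enters row 1 and ejects 4. So w(4) = 4. P is now [[1, 7], [3]].
Step i=3: Q has 3 at row 1, column 2; remove that cell from P, ejecting 7. So w(3) = 7. P is now [[1], [3]].
Step i=2: Q has 2 at row 2, column 1; remove 3 from row 2 of P and reverse-bump: 3 enters row 1 and ejects 1. So w(2) = 1. P is now [[3]].
Step i=1: Q has 1 at row 1, column 1; remove that cell from P, ejecting 3. So w(1) = 3. P is now [].

So w = 3 1 7 4 2 5 6.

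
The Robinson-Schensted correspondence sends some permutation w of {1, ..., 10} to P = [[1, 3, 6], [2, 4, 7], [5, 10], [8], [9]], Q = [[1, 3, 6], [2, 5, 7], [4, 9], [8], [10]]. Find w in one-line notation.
Reverse RSK: for i = n, n-1, ..., 1, locate i in Q, remove the corresponding corner cell from P, and reverse-bump its entry up through P; the value ejected from row 1 is w(i).

So w = 9 2 8 1 5 10 7 4 6 3.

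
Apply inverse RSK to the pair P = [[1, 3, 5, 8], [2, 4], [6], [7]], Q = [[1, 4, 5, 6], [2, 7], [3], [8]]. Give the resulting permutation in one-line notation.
7 2 1 4 6 8 5 3

Reverse the RSK construction: for i from n down to 1, find the cell of Q containing i, remove the entry at that cell from P, and reverse-bump it up through P; the value ejected from row 1 is w(i).

Step i=8: Q has 8 at row 4, column 1; remove 7 from row 4 of P and reverse-bump: 7 enters row 3 and ejects 6; 6 enters row 2 and ejects 4; 4 enters row 1 and ejects 3. So w(8) = 3. P is now [[1, 4, 5, 8], [2, 6], [7]].
Step i=7: Q has 7 at row 2, column 2; remove 6 from row 2 of P and reverse-bump: 6 enters row 1 and ejects 5. So w(7) = 5. P is now [[1, 4, 6, 8], [2], [7]].
Step i=6: Q has 6 at row 1, column 4; remove that cell from P, ejecting 8. So w(6) = 8. P is now [[1, 4, 6], [2], [7]].
Step i=5: Q has 5 at row 1, column 3; remove that cell from P, ejecting 6. So w(5) = 6. P is now [[1, 4], [2], [7]].
Step i=4: Q has 4 at row 1, column 2; remove that cell from P, ejecting 4. So w(4) = 4. P is now [[1], [2], [7]].
Step i=3: Q has 3 at row 3, column 1; remove 7 from row 3 of P and reverse-bump: 7 enters row 2 and ejects 2; 2 enters row 1 and ejects 1. So w(3) = 1. P is now [[2], [7]].
Step i=2: Q has 2 at row 2, column 1; remove 7 from row 2 of P and reverse-bump: 7 enters row 1 and ejects 2. So w(2) = 2. P is now [[7]].
Step i=1: Q has 1 at row 1, column 1; remove that cell from P, ejecting 7. So w(1) = 7. P is now [].

So w = 7 2 1 4 6 8 5 3.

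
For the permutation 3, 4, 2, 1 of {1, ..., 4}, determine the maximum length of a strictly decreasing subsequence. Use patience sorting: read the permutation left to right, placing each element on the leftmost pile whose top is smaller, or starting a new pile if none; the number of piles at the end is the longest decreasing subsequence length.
3: new pile. tops = [3]
4: onto pile 1 (replacing 3). tops = [4]
2: new pile. tops = [4, 2]
1: new pile. tops = [4, 2, 1]

3 piles, so the longest decreasing subsequence has length 3.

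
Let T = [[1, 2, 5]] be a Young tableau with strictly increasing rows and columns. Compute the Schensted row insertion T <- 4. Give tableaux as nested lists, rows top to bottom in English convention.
In row 1, 4 replaces 5 (the leftmost entry greater than 4); 5 is bumped to row 2. 5 starts a new row 2. The new tableau is [[1, 2, 4], [5]].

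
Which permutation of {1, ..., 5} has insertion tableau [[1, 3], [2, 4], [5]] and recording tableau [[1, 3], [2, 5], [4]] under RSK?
Reverse the RSK construction: for i from n down to 1, find the cell of Q containing i, remove the entry at that cell from P, and reverse-bump it up through P; the value ejected from row 1 is w(i).

Step i=5: Q has 5 at row 2, column 2; remove 4 from row 2 of P and reverse-bump: 4 enters row 1 and ejects 3. So w(5) = 3. P is now [[1, 4], [2], [5]].
Step i=4: Q has 4 at row 3, column 1; remove 5 from row 3 of P and reverse-bump: 5 enters row 2 and ejects 2; 2 enters row 1 and ejects 1. So w(4) = 1. P is now [[2, 4], [5]].
Step i=3: Q has 3 at row 1, column 2; remove that cell from P, ejecting 4. So w(3) = 4. P is now [[2], [5]].
Step i=2: Q has 2 at row 2, column 1; remove 5 from row 2 of P and reverse-bump: 5 enters row 1 and ejects 2. So w(2) = 2. P is now [[5]].
Step i=1: Q has 1 at row 1, column 1; remove that cell from P, ejecting 5. So w(1) = 5. P is now [].

So w = 5 2 4 1 3.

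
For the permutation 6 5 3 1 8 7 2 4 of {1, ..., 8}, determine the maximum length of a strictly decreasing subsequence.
4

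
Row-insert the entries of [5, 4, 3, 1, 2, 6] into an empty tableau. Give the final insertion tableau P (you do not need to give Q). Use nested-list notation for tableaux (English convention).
P = [[1, 2, 6], [3], [4], [5]]

After inserting 5: P = [[5]].
After inserting 4: P = [[4], [5]].
After inserting 3: P = [[3], [4], [5]].
After inserting 1: P = [[1], [3], [4], [5]].
After inserting 2: P = [[1, 2], [3], [4], [5]].
After inserting 6: P = [[1, 2, 6], [3], [4], [5]].

So P = [[1, 2, 6], [3], [4], [5]].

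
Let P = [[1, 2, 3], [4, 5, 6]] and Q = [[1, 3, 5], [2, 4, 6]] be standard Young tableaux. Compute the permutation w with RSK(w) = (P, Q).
Reverse the RSK construction: for i from n down to 1, find the cell of Q containing i, remove the entry at that cell from P, and reverse-bump it up through P; the value ejected from row 1 is w(i).

Step i=6: Q has 6 at row 2, column 3; remove 6 from row 2 of P and reverse-bump: 6 enters row 1 and ejects 3. So w(6) = 3. P is now [[1, 2, 6], [4, 5]].
Step i=5: Q has 5 at row 1, column 3; remove that cell from P, ejecting 6. So w(5) = 6. P is now [[1, 2], [4, 5]].
Step i=4: Q has 4 at row 2, column 2; remove 5 from row 2 of P and reverse-bump: 5 enters row 1 and ejects 2. So w(4) = 2. P is now [[1, 5], [4]].
Step i=3: Q has 3 at row 1, column 2; remove that cell from P, ejecting 5. So w(3) = 5. P is now [[1], [4]].
Step i=2: Q has 2 at row 2, column 1; remove 4 from row 2 of P and reverse-bump: 4 enters row 1 and ejects 1. So w(2) = 1. P is now [[4]].
Step i=1: Q has 1 at row 1, column 1; remove that cell from P, ejecting 4. So w(1) = 4. P is now [].

So w = 4 1 5 2 6 3.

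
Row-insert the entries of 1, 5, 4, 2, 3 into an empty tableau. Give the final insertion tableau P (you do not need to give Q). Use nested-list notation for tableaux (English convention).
After inserting 1: P = [[1]].
After inserting 5: P = [[1, 5]].
After inserting 4: P = [[1, 4], [5]].
After inserting 2: P = [[1, 2], [4], [5]].
After inserting 3: P = [[1, 2, 3], [4], [5]].

So P = [[1, 2, 3], [4], [5]].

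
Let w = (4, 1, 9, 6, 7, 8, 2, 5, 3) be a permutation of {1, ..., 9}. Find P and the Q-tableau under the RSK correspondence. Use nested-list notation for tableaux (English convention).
Insert each entry of the permutation into P by Schensted row insertion, recording in Q the position of each new cell.

After inserting 4: P = [[4]].
After inserting 1: P = [[1], [4]].
After inserting 9: P = [[1, 9], [4]].
After inserting 6: P = [[1, 6], [4, 9]].
After inserting 7: P = [[1, 6, 7], [4, 9]].
After inserting 8: P = [[1, 6, 7, 8], [4, 9]].
After inserting 2: P = [[1, 2, 7, 8], [4, 6], [9]].
After inserting 5: P = [[1, 2, 5, 8], [4, 6, 7], [9]].
After inserting 3: P = [[1, 2, 3, 8], [4, 5, 7], [6], [9]].

So P = [[1, 2, 3, 8], [4, 5, 7], [6], [9]], Q = [[1, 3, 5, 6], [2, 4, 8], [7], [9]].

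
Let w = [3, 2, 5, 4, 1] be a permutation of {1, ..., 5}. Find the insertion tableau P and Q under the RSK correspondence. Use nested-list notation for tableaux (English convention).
P = [[1, 4], [2, 5], [3]], Q = [[1, 3], [2, 4], [5]]

Insert each entry of the permutation into P by Schensted row insertion, recording in Q the position of each new cell.

After inserting 3: P = [[3]].
After inserting 2: P = [[2], [3]].
After inserting 5: P = [[2, 5], [3]].
After inserting 4: P = [[2, 4], [3, 5]].
After inserting 1: P = [[1, 4], [2, 5], [3]].

So P = [[1, 4], [2, 5], [3]], Q = [[1, 3], [2, 4], [5]].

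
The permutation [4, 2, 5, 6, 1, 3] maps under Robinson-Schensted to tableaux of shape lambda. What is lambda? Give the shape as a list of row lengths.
Row-insert each entry into an empty tableau.

After inserting 4: P = [[4]].
After inserting 2: P = [[2], [4]].
After inserting 5: P = [[2, 5], [4]].
After inserting 6: P = [[2, 5, 6], [4]].
After inserting 1: P = [[1, 5, 6], [2], [4]].
After inserting 3: P = [[1, 3, 6], [2, 5], [4]].

The final insertion tableau P = [[1, 3, 6], [2, 5], [4]] has shape [3, 2, 1].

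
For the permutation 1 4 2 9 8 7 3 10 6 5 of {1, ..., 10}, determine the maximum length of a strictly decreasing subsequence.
5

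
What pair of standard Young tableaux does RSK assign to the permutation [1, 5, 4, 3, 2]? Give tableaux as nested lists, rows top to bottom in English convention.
Insert each entry of the permutation into P by Schensted row insertion, recording in Q the position of each new cell.

Insert 1: appended to row 1. P = [[1]].
Insert 5: appended to row 1. P = [[1, 5]].
Insert 4: 4 bumps 5 from row 1; 5 starts row 2. P = [[1, 4], [5]].
Insert 3: 3 bumps 4 from row 1; 4 bumps 5 from row 2; 5 starts row 3. P = [[1, 3], [4], [5]].
Insert 2: 2 bumps 3 from row 1; 3 bumps 4 from row 2; 4 bumps 5 from row 3; 5 starts row 4. P = [[1, 2], [3], [4], [5]].

So P = [[1, 2], [3], [4], [5]], Q = [[1, 2], [3], [4], [5]].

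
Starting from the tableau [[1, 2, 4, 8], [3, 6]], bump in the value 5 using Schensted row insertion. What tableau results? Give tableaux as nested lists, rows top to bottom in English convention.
[[1, 2, 4, 5], [3, 6, 8]]

In row 1, 5 replaces 8 (the leftmost entry greater than 5); 8 is bumped to row 2. 8 is appended to row 2. The new tableau is [[1, 2, 4, 5], [3, 6, 8]].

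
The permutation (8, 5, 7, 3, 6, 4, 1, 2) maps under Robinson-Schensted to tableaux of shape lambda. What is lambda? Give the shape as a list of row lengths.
Row-insert each entry into an empty tableau.

After inserting 8: P = [[8]].
After inserting 5: P = [[5], [8]].
After inserting 7: P = [[5, 7], [8]].
After inserting 3: P = [[3, 7], [5], [8]].
After inserting 6: P = [[3, 6], [5, 7], [8]].
After inserting 4: P = [[3, 4], [5, 6], [7], [8]].
After inserting 1: P = [[1, 4], [3, 6], [5], [7], [8]].
After inserting 2: P = [[1, 2], [3, 4], [5, 6], [7], [8]].

The final insertion tableau P = [[1, 2], [3, 4], [5, 6], [7], [8]] has shape [2, 2, 2, 1, 1].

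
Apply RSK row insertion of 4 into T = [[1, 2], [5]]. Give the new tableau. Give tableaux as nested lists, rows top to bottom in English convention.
4 is larger than every entry of row 1, so it is appended to row 1. The new tableau is [[1, 2, 4], [5]].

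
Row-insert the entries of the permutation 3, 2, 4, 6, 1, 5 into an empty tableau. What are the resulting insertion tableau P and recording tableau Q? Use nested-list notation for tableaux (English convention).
P = [[1, 4, 5], [2, 6], [3]], Q = [[1, 3, 4], [2, 6], [5]]

Insert each entry of the permutation into P by Schensted row insertion, recording in Q the position of each new cell.

Insert 3: appended to row 1. P = [[3]].
Insert 2: 2 bumps 3 from row 1; 3 starts row 2. P = [[2], [3]].
Insert 4: appended to row 1. P = [[2, 4], [3]].
Insert 6: appended to row 1. P = [[2, 4, 6], [3]].
Insert 1: 1 bumps 2 from row 1; 2 bumps 3 from row 2; 3 starts row 3. P = [[1, 4, 6], [2], [3]].
Insert 5: 5 bumps 6 from row 1; 6 appends to row 2. P = [[1, 4, 5], [2, 6], [3]].

So P = [[1, 4, 5], [2, 6], [3]], Q = [[1, 3, 4], [2, 6], [5]].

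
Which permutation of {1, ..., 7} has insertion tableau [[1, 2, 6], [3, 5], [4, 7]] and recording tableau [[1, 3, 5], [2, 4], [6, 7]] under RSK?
Reverse the RSK construction: for i from n down to 1, find the cell of Q containing i, remove the entry at that cell from P, and reverse-bump it up through P; the value ejected from row 1 is w(i).

Step i=7: Q has 7 at row 3, column 2; remove 7 from row 3 of P and reverse-bump: 7 enters row 2 and ejects 5; 5 enters row 1 and ejects 2. So w(7) = 2. P is now [[1, 5, 6], [3, 7], [4]].
Step i=6: Q has 6 at row 3, column 1; remove 4 from row 3 of P and reverse-bump: 4 enters row 2 and ejects 3; 3 enters row 1 and ejects 1. So w(6) = 1. P is now [[3, 5, 6], [4, 7]].
Step i=5: Q has 5 at row 1, column 3; remove that cell from P, ejecting 6. So w(5) = 6. P is now [[3, 5], [4, 7]].
Step i=4: Q has 4 at row 2, column 2; remove 7 from row 2 of P and reverse-bump: 7 enters row 1 and ejects 5. So w(4) = 5. P is now [[3, 7], [4]].
Step i=3: Q has 3 at row 1, column 2; remove that cell from P, ejecting 7. So w(3) = 7. P is now [[3], [4]].
Step i=2: Q has 2 at row 2, column 1; remove 4 from row 2 of P and reverse-bump: 4 enters row 1 and ejects 3. So w(2) = 3. P is now [[4]].
Step i=1: Q has 1 at row 1, column 1; remove that cell from P, ejecting 4. So w(1) = 4. P is now [].

So w = 4 3 7 5 6 1 2.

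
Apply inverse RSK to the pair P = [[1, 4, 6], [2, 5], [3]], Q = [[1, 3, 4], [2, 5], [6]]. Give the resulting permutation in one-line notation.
3 2 5 6 4 1

Reverse the RSK construction: for i from n down to 1, find the cell of Q containing i, remove the entry at that cell from P, and reverse-bump it up through P; the value ejected from row 1 is w(i).

Step i=6: Q has 6 at row 3, column 1; remove 3 from row 3 of P and reverse-bump: 3 enters row 2 and ejects 2; 2 enters row 1 and ejects 1. So w(6) = 1. P is now [[2, 4, 6], [3, 5]].
Step i=5: Q has 5 at row 2, column 2; remove 5 from row 2 of P and reverse-bump: 5 enters row 1 and ejects 4. So w(5) = 4. P is now [[2, 5, 6], [3]].
Step i=4: Q has 4 at row 1, column 3; remove that cell from P, ejecting 6. So w(4) = 6. P is now [[2, 5], [3]].
Step i=3: Q has 3 at row 1, column 2; remove that cell from P, ejecting 5. So w(3) = 5. P is now [[2], [3]].
Step i=2: Q has 2 at row 2, column 1; remove 3 from row 2 of P and reverse-bump: 3 enters row 1 and ejects 2. So w(2) = 2. P is now [[3]].
Step i=1: Q has 1 at row 1, column 1; remove that cell from P, ejecting 3. So w(1) = 3. P is now [].

So w = 3 2 5 6 4 1.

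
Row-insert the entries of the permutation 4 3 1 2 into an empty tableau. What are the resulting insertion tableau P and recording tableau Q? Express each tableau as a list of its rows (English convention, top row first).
Insert each entry of the permutation into P by Schensted row insertion, recording in Q the position of each new cell.

After inserting 4: P = [[4]].
After inserting 3: P = [[3], [4]].
After inserting 1: P = [[1], [3], [4]].
After inserting 2: P = [[1, 2], [3], [4]].

So P = [[1, 2], [3], [4]], Q = [[1, 4], [2], [3]].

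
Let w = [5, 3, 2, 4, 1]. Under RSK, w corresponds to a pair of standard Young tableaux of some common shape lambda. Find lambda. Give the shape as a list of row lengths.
Row-insert each entry into an empty tableau.

After inserting 5: P = [[5]].
After inserting 3: P = [[3], [5]].
After inserting 2: P = [[2], [3], [5]].
After inserting 4: P = [[2, 4], [3], [5]].
After inserting 1: P = [[1, 4], [2], [3], [5]].

The final insertion tableau P = [[1, 4], [2], [3], [5]] has shape [2, 1, 1, 1].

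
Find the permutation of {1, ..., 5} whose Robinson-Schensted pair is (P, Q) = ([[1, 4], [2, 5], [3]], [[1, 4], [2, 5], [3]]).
Reverse the RSK construction: for i from n down to 1, find the cell of Q containing i, remove the entry at that cell from P, and reverse-bump it up through P; the value ejected from row 1 is w(i).

Step i=5: Q has 5 at row 2, column 2; remove 5 from row 2 of P and reverse-bump: 5 enters row 1 and ejects 4. So w(5) = 4. P is now [[1, 5], [2], [3]].
Step i=4: Q has 4 at row 1, column 2; remove that cell from P, ejecting 5. So w(4) = 5. P is now [[1], [2], [3]].
Step i=3: Q has 3 at row 3, column 1; remove 3 from row 3 of P and reverse-bump: 3 enters row 2 and ejects 2; 2 enters row 1 and ejects 1. So w(3) = 1. P is now [[2], [3]].
Step i=2: Q has 2 at row 2, column 1; remove 3 from row 2 of P and reverse-bump: 3 enters row 1 and ejects 2. So w(2) = 2. P is now [[3]].
Step i=1: Q has 1 at row 1, column 1; remove that cell from P, ejecting 3. So w(1) = 3. P is now [].

So w = 3 2 1 5 4.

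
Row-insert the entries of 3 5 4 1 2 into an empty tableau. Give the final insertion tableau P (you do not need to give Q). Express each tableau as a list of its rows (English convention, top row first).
Insert 3: appended to row 1. P = [[3]].
Insert 5: appended to row 1. P = [[3, 5]].
Insert 4: 4 bumps 5 from row 1; 5 starts row 2. P = [[3, 4], [5]].
Insert 1: 1 bumps 3 from row 1; 3 bumps 5 from row 2; 5 starts row 3. P = [[1, 4], [3], [5]].
Insert 2: 2 bumps 4 from row 1; 4 appends to row 2. P = [[1, 2], [3, 4], [5]].

So P = [[1, 2], [3, 4], [5]].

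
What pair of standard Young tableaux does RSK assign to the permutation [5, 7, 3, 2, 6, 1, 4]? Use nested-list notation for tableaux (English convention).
Insert each entry of the permutation into P by Schensted row insertion, recording in Q the position of each new cell.

Insert 5: appended to row 1. P = [[5]].
Insert 7: appended to row 1. P = [[5, 7]].
Insert 3: 3 bumps 5 from row 1; 5 starts row 2. P = [[3, 7], [5]].
Insert 2: 2 bumps 3 from row 1; 3 bumps 5 from row 2; 5 starts row 3. P = [[2, 7], [3], [5]].
Insert 6: 6 bumps 7 from row 1; 7 appends to row 2. P = [[2, 6], [3, 7], [5]].
Insert 1: 1 bumps 2 from row 1; 2 bumps 3 from row 2; 3 bumps 5 from row 3; 5 starts row 4. P = [[1, 6], [2, 7], [3], [5]].
Insert 4: 4 bumps 6 from row 1; 6 bumps 7 from row 2; 7 appends to row 3. P = [[1, 4], [2, 6], [3, 7], [5]].

So P = [[1, 4], [2, 6], [3, 7], [5]], Q = [[1, 2], [3, 5], [4, 7], [6]].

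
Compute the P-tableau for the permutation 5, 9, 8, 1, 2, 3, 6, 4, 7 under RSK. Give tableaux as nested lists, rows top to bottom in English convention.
P = [[1, 2, 3, 4, 7], [5, 6], [8], [9]]

Insert 5: appended to row 1. P = [[5]].
Insert 9: appended to row 1. P = [[5, 9]].
Insert 8: 8 bumps 9 from row 1; 9 starts row 2. P = [[5, 8], [9]].
Insert 1: 1 bumps 5 from row 1; 5 bumps 9 from row 2; 9 starts row 3. P = [[1, 8], [5], [9]].
Insert 2: 2 bumps 8 from row 1; 8 appends to row 2. P = [[1, 2], [5, 8], [9]].
Insert 3: appended to row 1. P = [[1, 2, 3], [5, 8], [9]].
Insert 6: appended to row 1. P = [[1, 2, 3, 6], [5, 8], [9]].
Insert 4: 4 bumps 6 from row 1; 6 bumps 8 from row 2; 8 bumps 9 from row 3; 9 starts row 4. P = [[1, 2, 3, 4], [5, 6], [8], [9]].
Insert 7: appended to row 1. P = [[1, 2, 3, 4, 7], [5, 6], [8], [9]].

So P = [[1, 2, 3, 4, 7], [5, 6], [8], [9]].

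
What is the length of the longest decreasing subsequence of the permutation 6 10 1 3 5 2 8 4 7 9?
3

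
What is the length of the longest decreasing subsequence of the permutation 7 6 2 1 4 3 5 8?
4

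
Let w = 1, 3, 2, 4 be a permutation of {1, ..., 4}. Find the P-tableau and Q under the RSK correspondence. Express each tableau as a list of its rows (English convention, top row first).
P = [[1, 2, 4], [3]], Q = [[1, 2, 4], [3]]

Insert each entry of the permutation into P by Schensted row insertion, recording in Q the position of each new cell.

After inserting 1: P = [[1]].
After inserting 3: P = [[1, 3]].
After inserting 2: P = [[1, 2], [3]].
After inserting 4: P = [[1, 2, 4], [3]].

So P = [[1, 2, 4], [3]], Q = [[1, 2, 4], [3]].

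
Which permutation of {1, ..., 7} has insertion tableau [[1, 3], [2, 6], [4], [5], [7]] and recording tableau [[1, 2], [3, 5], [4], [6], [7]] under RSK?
5 7 6 2 4 3 1

Reverse the RSK construction: for i from n down to 1, find the cell of Q containing i, remove the entry at that cell from P, and reverse-bump it up through P; the value ejected from row 1 is w(i).

Step i=7: Q has 7 at row 5, column 1; remove 7 from row 5 of P and reverse-bump: 7 enters row 4 and ejects 5; 5 enters row 3 and ejects 4; 4 enters row 2 and ejects 2; 2 enters row 1 and ejects 1. So w(7) = 1. P is now [[2, 3], [4, 6], [5], [7]].
Step i=6: Q has 6 at row 4, column 1; remove 7 from row 4 of P and reverse-bump: 7 enters row 3 and ejects 5; 5 enters row 2 and ejects 4; 4 enters row 1 and ejects 3. So w(6) = 3. P is now [[2, 4], [5, 6], [7]].
Step i=5: Q has 5 at row 2, column 2; remove 6 from row 2 of P and reverse-bump: 6 enters row 1 and ejects 4. So w(5) = 4. P is now [[2, 6], [5], [7]].
Step i=4: Q has 4 at row 3, column 1; remove 7 from row 3 of P and reverse-bump: 7 enters row 2 and ejects 5; 5 enters row 1 and ejects 2. So w(4) = 2. P is now [[5, 6], [7]].
Step i=3: Q has 3 at row 2, column 1; remove 7 from row 2 of P and reverse-bump: 7 enters row 1 and ejects 6. So w(3) = 6. P is now [[5, 7]].
Step i=2: Q has 2 at row 1, column 2; remove that cell from P, ejecting 7. So w(2) = 7. P is now [[5]].
Step i=1: Q has 1 at row 1, column 1; remove that cell from P, ejecting 5. So w(1) = 5. P is now [].

So w = 5 7 6 2 4 3 1.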